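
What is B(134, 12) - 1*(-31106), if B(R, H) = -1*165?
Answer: 30941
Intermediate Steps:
B(R, H) = -165
B(134, 12) - 1*(-31106) = -165 - 1*(-31106) = -165 + 31106 = 30941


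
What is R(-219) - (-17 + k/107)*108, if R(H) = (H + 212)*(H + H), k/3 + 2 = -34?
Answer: 536178/107 ≈ 5011.0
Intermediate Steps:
k = -108 (k = -6 + 3*(-34) = -6 - 102 = -108)
R(H) = 2*H*(212 + H) (R(H) = (212 + H)*(2*H) = 2*H*(212 + H))
R(-219) - (-17 + k/107)*108 = 2*(-219)*(212 - 219) - (-17 - 108/107)*108 = 2*(-219)*(-7) - (-17 - 108*1/107)*108 = 3066 - (-17 - 108/107)*108 = 3066 - (-1927)*108/107 = 3066 - 1*(-208116/107) = 3066 + 208116/107 = 536178/107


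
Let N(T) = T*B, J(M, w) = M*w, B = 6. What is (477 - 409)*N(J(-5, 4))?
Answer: -8160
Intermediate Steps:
N(T) = 6*T (N(T) = T*6 = 6*T)
(477 - 409)*N(J(-5, 4)) = (477 - 409)*(6*(-5*4)) = 68*(6*(-20)) = 68*(-120) = -8160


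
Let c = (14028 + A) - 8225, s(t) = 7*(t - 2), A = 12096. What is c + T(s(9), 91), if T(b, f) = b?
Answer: 17948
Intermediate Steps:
s(t) = -14 + 7*t (s(t) = 7*(-2 + t) = -14 + 7*t)
c = 17899 (c = (14028 + 12096) - 8225 = 26124 - 8225 = 17899)
c + T(s(9), 91) = 17899 + (-14 + 7*9) = 17899 + (-14 + 63) = 17899 + 49 = 17948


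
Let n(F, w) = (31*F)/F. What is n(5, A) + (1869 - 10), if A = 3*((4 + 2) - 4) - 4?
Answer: 1890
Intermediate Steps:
A = 2 (A = 3*(6 - 4) - 4 = 3*2 - 4 = 6 - 4 = 2)
n(F, w) = 31
n(5, A) + (1869 - 10) = 31 + (1869 - 10) = 31 + 1859 = 1890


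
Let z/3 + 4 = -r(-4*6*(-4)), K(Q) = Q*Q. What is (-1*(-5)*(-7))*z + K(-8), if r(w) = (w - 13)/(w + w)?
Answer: 33881/64 ≈ 529.39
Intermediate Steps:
K(Q) = Q²
r(w) = (-13 + w)/(2*w) (r(w) = (-13 + w)/((2*w)) = (-13 + w)*(1/(2*w)) = (-13 + w)/(2*w))
z = -851/64 (z = -12 + 3*(-(-13 - 4*6*(-4))/(2*(-4*6*(-4)))) = -12 + 3*(-(-13 - 24*(-4))/(2*((-24*(-4))))) = -12 + 3*(-(-13 + 96)/(2*96)) = -12 + 3*(-83/(2*96)) = -12 + 3*(-1*83/192) = -12 + 3*(-83/192) = -12 - 83/64 = -851/64 ≈ -13.297)
(-1*(-5)*(-7))*z + K(-8) = (-1*(-5)*(-7))*(-851/64) + (-8)² = (5*(-7))*(-851/64) + 64 = -35*(-851/64) + 64 = 29785/64 + 64 = 33881/64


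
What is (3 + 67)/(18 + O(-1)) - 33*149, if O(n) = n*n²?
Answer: -83519/17 ≈ -4912.9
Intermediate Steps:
O(n) = n³
(3 + 67)/(18 + O(-1)) - 33*149 = (3 + 67)/(18 + (-1)³) - 33*149 = 70/(18 - 1) - 4917 = 70/17 - 4917 = -83519/17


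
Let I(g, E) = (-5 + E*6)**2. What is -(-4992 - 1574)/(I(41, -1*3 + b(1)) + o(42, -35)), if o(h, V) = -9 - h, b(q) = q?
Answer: 469/17 ≈ 27.588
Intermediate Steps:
I(g, E) = (-5 + 6*E)**2
-(-4992 - 1574)/(I(41, -1*3 + b(1)) + o(42, -35)) = -(-4992 - 1574)/((-5 + 6*(-1*3 + 1))**2 + (-9 - 1*42)) = -(-6566)/((-5 + 6*(-3 + 1))**2 + (-9 - 42)) = -(-6566)/((-5 + 6*(-2))**2 - 51) = -(-6566)/((-5 - 12)**2 - 51) = -(-6566)/((-17)**2 - 51) = -(-6566)/(289 - 51) = -(-6566)/238 = -1*(-469/17) = 469/17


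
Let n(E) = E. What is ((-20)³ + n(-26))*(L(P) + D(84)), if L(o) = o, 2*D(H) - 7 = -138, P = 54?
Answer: 92299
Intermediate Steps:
D(H) = -131/2 (D(H) = 7/2 + (½)*(-138) = 7/2 - 69 = -131/2)
((-20)³ + n(-26))*(L(P) + D(84)) = ((-20)³ - 26)*(54 - 131/2) = (-8000 - 26)*(-23/2) = -8026*(-23/2) = 92299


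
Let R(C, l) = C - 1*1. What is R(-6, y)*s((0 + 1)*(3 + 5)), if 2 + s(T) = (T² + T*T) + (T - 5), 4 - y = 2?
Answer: -903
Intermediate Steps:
y = 2 (y = 4 - 1*2 = 4 - 2 = 2)
R(C, l) = -1 + C (R(C, l) = C - 1 = -1 + C)
s(T) = -7 + T + 2*T² (s(T) = -2 + ((T² + T*T) + (T - 5)) = -2 + ((T² + T²) + (-5 + T)) = -2 + (2*T² + (-5 + T)) = -2 + (-5 + T + 2*T²) = -7 + T + 2*T²)
R(-6, y)*s((0 + 1)*(3 + 5)) = (-1 - 6)*(-7 + (0 + 1)*(3 + 5) + 2*((0 + 1)*(3 + 5))²) = -7*(-7 + 1*8 + 2*(1*8)²) = -7*(-7 + 8 + 2*8²) = -7*(-7 + 8 + 2*64) = -7*(-7 + 8 + 128) = -7*129 = -903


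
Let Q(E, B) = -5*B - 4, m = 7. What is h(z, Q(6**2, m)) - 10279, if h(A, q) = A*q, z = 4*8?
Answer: -11527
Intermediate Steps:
Q(E, B) = -4 - 5*B
z = 32
h(z, Q(6**2, m)) - 10279 = 32*(-4 - 5*7) - 10279 = 32*(-4 - 35) - 10279 = 32*(-39) - 10279 = -1248 - 10279 = -11527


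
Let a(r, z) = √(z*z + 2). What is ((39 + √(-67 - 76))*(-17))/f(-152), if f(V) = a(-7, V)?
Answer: 17*√23106*(-39 - I*√143)/23106 ≈ -4.3617 - 1.3374*I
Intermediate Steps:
a(r, z) = √(2 + z²) (a(r, z) = √(z² + 2) = √(2 + z²))
f(V) = √(2 + V²)
((39 + √(-67 - 76))*(-17))/f(-152) = ((39 + √(-67 - 76))*(-17))/(√(2 + (-152)²)) = ((39 + √(-143))*(-17))/(√(2 + 23104)) = ((39 + I*√143)*(-17))/(√23106) = (-663 - 17*I*√143)*(√23106/23106) = √23106*(-663 - 17*I*√143)/23106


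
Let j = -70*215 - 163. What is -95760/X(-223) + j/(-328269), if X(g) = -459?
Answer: 1164519341/5580573 ≈ 208.67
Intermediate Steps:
j = -15213 (j = -15050 - 163 = -15213)
-95760/X(-223) + j/(-328269) = -95760/(-459) - 15213/(-328269) = -95760*(-1/459) - 15213*(-1/328269) = 10640/51 + 5071/109423 = 1164519341/5580573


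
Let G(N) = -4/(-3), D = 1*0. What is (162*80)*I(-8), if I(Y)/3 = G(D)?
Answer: 51840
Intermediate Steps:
D = 0
G(N) = 4/3 (G(N) = -4*(-⅓) = 4/3)
I(Y) = 4 (I(Y) = 3*(4/3) = 4)
(162*80)*I(-8) = (162*80)*4 = 12960*4 = 51840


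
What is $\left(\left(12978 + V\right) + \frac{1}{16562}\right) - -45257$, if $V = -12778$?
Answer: $\frac{752858835}{16562} \approx 45457.0$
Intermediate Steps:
$\left(\left(12978 + V\right) + \frac{1}{16562}\right) - -45257 = \left(\left(12978 - 12778\right) + \frac{1}{16562}\right) - -45257 = \left(200 + \frac{1}{16562}\right) + 45257 = \frac{3312401}{16562} + 45257 = \frac{752858835}{16562}$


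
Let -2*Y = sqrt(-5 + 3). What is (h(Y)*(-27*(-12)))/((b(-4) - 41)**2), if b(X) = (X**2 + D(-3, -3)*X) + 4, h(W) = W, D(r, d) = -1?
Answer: -162*I*sqrt(2)/289 ≈ -0.79274*I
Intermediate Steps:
Y = -I*sqrt(2)/2 (Y = -sqrt(-5 + 3)/2 = -I*sqrt(2)/2 ≈ -0.70711*I)
b(X) = 4 + X**2 - X (b(X) = (X**2 - X) + 4 = 4 + X**2 - X)
(h(Y)*(-27*(-12)))/((b(-4) - 41)**2) = ((-I*sqrt(2)/2)*(-27*(-12)))/(((4 + (-4)**2 - 1*(-4)) - 41)**2) = (-I*sqrt(2)/2*324)/(((4 + 16 + 4) - 41)**2) = (-162*I*sqrt(2))/((24 - 41)**2) = (-162*I*sqrt(2))/((-17)**2) = -162*I*sqrt(2)/289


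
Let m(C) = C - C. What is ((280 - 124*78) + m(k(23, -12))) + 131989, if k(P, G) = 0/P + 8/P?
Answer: 122597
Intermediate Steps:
k(P, G) = 8/P (k(P, G) = 0 + 8/P = 8/P)
m(C) = 0
((280 - 124*78) + m(k(23, -12))) + 131989 = ((280 - 124*78) + 0) + 131989 = ((280 - 9672) + 0) + 131989 = (-9392 + 0) + 131989 = -9392 + 131989 = 122597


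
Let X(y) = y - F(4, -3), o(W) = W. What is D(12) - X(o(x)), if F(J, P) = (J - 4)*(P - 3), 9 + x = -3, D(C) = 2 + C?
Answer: 26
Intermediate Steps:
x = -12 (x = -9 - 3 = -12)
F(J, P) = (-4 + J)*(-3 + P)
X(y) = y (X(y) = y - (12 - 4*(-3) - 3*4 + 4*(-3)) = y - (12 + 12 - 12 - 12) = y - 1*0 = y + 0 = y)
D(12) - X(o(x)) = (2 + 12) - 1*(-12) = 14 + 12 = 26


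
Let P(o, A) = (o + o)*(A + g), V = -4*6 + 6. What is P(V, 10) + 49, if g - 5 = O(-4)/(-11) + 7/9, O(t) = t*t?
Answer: -5133/11 ≈ -466.64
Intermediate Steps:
O(t) = t**2
V = -18 (V = -24 + 6 = -18)
g = 428/99 (g = 5 + ((-4)**2/(-11) + 7/9) = 5 + (16*(-1/11) + 7*(1/9)) = 5 + (-16/11 + 7/9) = 5 - 67/99 = 428/99 ≈ 4.3232)
P(o, A) = 2*o*(428/99 + A) (P(o, A) = (o + o)*(A + 428/99) = (2*o)*(428/99 + A) = 2*o*(428/99 + A))
P(V, 10) + 49 = (2/99)*(-18)*(428 + 99*10) + 49 = (2/99)*(-18)*(428 + 990) + 49 = (2/99)*(-18)*1418 + 49 = -5672/11 + 49 = -5133/11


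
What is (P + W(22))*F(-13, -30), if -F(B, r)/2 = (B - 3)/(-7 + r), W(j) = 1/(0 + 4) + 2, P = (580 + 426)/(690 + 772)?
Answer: -68728/27047 ≈ -2.5411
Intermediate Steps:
P = 503/731 (P = 1006/1462 = 1006*(1/1462) = 503/731 ≈ 0.68810)
W(j) = 9/4 (W(j) = 1/4 + 2 = 9/4)
F(B, r) = -2*(-3 + B)/(-7 + r) (F(B, r) = -2*(B - 3)/(-7 + r) = -2*(-3 + B)/(-7 + r))
(P + W(22))*F(-13, -30) = (503/731 + 9/4)*(2*(3 - 1*(-13))/(-7 - 30)) = 8591*(2*(3 + 13)/(-37))/2924 = 8591*(2*(-1/37)*16)/2924 = (8591/2924)*(-32/37) = -68728/27047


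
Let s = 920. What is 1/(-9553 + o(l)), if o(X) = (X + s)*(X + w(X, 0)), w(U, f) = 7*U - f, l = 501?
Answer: 1/5685815 ≈ 1.7588e-7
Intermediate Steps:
w(U, f) = -f + 7*U
o(X) = 8*X*(920 + X) (o(X) = (X + 920)*(X + (-1*0 + 7*X)) = (920 + X)*(X + (0 + 7*X)) = (920 + X)*(X + 7*X) = (920 + X)*(8*X) = 8*X*(920 + X))
1/(-9553 + o(l)) = 1/(-9553 + 8*501*(920 + 501)) = 1/(-9553 + 8*501*1421) = 1/(-9553 + 5695368) = 1/5685815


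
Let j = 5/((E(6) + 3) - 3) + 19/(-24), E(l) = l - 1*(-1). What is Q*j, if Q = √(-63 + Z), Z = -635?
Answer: -13*I*√698/168 ≈ -2.0444*I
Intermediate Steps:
E(l) = 1 + l (E(l) = l + 1 = 1 + l)
Q = I*√698 (Q = √(-63 - 635) = √(-698) = I*√698 ≈ 26.42*I)
j = -13/168 (j = 5/(((1 + 6) + 3) - 3) + 19/(-24) = 5/((7 + 3) - 3) + 19*(-1/24) = 5/(10 - 3) - 19/24 = 5/7 - 19/24 = -13/168 ≈ -0.077381)
Q*j = (I*√698)*(-13/168) = -13*I*√698/168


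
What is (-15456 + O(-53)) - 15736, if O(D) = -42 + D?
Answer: -31287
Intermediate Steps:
(-15456 + O(-53)) - 15736 = (-15456 + (-42 - 53)) - 15736 = (-15456 - 95) - 15736 = -15551 - 15736 = -31287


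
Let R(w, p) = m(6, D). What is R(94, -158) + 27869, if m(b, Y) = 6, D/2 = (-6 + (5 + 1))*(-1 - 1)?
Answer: 27875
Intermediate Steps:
D = 0 (D = 2*((-6 + (5 + 1))*(-1 - 1)) = 2*((-6 + 6)*(-2)) = 2*(0*(-2)) = 2*0 = 0)
R(w, p) = 6
R(94, -158) + 27869 = 6 + 27869 = 27875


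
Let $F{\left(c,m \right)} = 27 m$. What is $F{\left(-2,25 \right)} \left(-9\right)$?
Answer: $-6075$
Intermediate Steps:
$F{\left(-2,25 \right)} \left(-9\right) = 27 \cdot 25 \left(-9\right) = 675 \left(-9\right) = -6075$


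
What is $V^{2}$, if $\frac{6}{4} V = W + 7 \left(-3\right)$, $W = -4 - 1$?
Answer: $\frac{2704}{9} \approx 300.44$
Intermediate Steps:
$W = -5$ ($W = -4 - 1 = -5$)
$V = - \frac{52}{3}$ ($V = \frac{2 \left(-5 + 7 \left(-3\right)\right)}{3} = \frac{2 \left(-5 - 21\right)}{3} = \frac{2}{3} \left(-26\right) = - \frac{52}{3} \approx -17.333$)
$V^{2} = \left(- \frac{52}{3}\right)^{2} = \frac{2704}{9}$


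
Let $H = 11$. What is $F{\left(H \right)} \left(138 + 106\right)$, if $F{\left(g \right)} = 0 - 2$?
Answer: $-488$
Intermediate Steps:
$F{\left(g \right)} = -2$
$F{\left(H \right)} \left(138 + 106\right) = - 2 \left(138 + 106\right) = \left(-2\right) 244 = -488$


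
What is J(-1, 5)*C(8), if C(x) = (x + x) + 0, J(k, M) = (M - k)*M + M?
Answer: 560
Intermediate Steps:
J(k, M) = M + M*(M - k) (J(k, M) = M*(M - k) + M = M + M*(M - k))
C(x) = 2*x (C(x) = 2*x + 0 = 2*x)
J(-1, 5)*C(8) = (5*(1 + 5 - 1*(-1)))*(2*8) = (5*(1 + 5 + 1))*16 = (5*7)*16 = 35*16 = 560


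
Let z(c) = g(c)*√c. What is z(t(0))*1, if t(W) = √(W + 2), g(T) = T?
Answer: 2^(¾) ≈ 1.6818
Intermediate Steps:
t(W) = √(2 + W)
z(c) = c^(3/2) (z(c) = c*√c = c^(3/2))
z(t(0))*1 = (√(2 + 0))^(3/2)*1 = (√2)^(3/2)*1 = 2^(¾)*1 = 2^(¾)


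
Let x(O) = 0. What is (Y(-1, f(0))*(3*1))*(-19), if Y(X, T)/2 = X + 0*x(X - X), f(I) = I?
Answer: 114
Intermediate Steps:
Y(X, T) = 2*X (Y(X, T) = 2*(X + 0*0) = 2*(X + 0) = 2*X)
(Y(-1, f(0))*(3*1))*(-19) = ((2*(-1))*(3*1))*(-19) = -2*3*(-19) = -6*(-19) = 114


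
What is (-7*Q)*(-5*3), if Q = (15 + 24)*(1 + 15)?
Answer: 65520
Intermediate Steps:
Q = 624 (Q = 39*16 = 624)
(-7*Q)*(-5*3) = (-7*624)*(-5*3) = -4368*(-15) = 65520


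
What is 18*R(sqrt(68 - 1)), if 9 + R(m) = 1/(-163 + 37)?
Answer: -1135/7 ≈ -162.14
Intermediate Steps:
R(m) = -1135/126 (R(m) = -9 + 1/(-163 + 37) = -9 + 1/(-126) = -9 - 1/126 = -1135/126)
18*R(sqrt(68 - 1)) = 18*(-1135/126) = -1135/7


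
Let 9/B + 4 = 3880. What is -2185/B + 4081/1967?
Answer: -793266871/843 ≈ -9.4101e+5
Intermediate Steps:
B = 3/1292 (B = 9/(-4 + 3880) = 9/3876 = 9*(1/3876) = 3/1292 ≈ 0.0023220)
-2185/B + 4081/1967 = -2185/3/1292 + 4081/1967 = -2185*1292/3 + 4081*(1/1967) = -2823020/3 + 583/281 = -793266871/843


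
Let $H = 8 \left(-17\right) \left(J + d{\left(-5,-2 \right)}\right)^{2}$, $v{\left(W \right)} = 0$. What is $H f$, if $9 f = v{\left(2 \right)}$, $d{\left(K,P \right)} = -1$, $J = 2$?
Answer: $0$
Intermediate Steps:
$H = -136$ ($H = 8 \left(-17\right) \left(2 - 1\right)^{2} = - 136 \cdot 1^{2} = \left(-136\right) 1 = -136$)
$f = 0$ ($f = \frac{1}{9} \cdot 0 = 0$)
$H f = \left(-136\right) 0 = 0$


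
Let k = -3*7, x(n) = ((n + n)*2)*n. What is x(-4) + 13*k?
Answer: -209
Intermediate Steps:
x(n) = 4*n² (x(n) = ((2*n)*2)*n = (4*n)*n = 4*n²)
k = -21
x(-4) + 13*k = 4*(-4)² + 13*(-21) = 4*16 - 273 = 64 - 273 = -209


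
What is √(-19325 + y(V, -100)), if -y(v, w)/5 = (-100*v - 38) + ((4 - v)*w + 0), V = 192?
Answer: I*√17135 ≈ 130.9*I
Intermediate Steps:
y(v, w) = 190 + 500*v - 5*w*(4 - v) (y(v, w) = -5*((-100*v - 38) + ((4 - v)*w + 0)) = -5*((-38 - 100*v) + (w*(4 - v) + 0)) = -5*((-38 - 100*v) + w*(4 - v)) = -5*(-38 - 100*v + w*(4 - v)) = 190 + 500*v - 5*w*(4 - v))
√(-19325 + y(V, -100)) = √(-19325 + (190 - 20*(-100) + 500*192 + 5*192*(-100))) = √(-19325 + (190 + 2000 + 96000 - 96000)) = √(-19325 + 2190) = √(-17135) = I*√17135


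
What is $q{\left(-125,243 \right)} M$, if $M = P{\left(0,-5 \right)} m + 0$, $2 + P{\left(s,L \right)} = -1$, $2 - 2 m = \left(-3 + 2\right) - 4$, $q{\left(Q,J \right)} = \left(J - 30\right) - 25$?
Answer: $-1974$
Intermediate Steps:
$q{\left(Q,J \right)} = -55 + J$ ($q{\left(Q,J \right)} = \left(-30 + J\right) - 25 = -55 + J$)
$m = \frac{7}{2}$ ($m = 1 - \frac{\left(-3 + 2\right) - 4}{2} = 1 - \frac{-1 - 4}{2} = 1 - - \frac{5}{2} = 1 + \frac{5}{2} = \frac{7}{2} \approx 3.5$)
$P{\left(s,L \right)} = -3$ ($P{\left(s,L \right)} = -2 - 1 = -3$)
$M = - \frac{21}{2}$ ($M = \left(-3\right) \frac{7}{2} + 0 = - \frac{21}{2} + 0 = - \frac{21}{2} \approx -10.5$)
$q{\left(-125,243 \right)} M = \left(-55 + 243\right) \left(- \frac{21}{2}\right) = 188 \left(- \frac{21}{2}\right) = -1974$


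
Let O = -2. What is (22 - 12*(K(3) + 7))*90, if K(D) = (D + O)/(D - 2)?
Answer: -6660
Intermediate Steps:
K(D) = 1 (K(D) = (D - 2)/(D - 2) = (-2 + D)/(-2 + D) = 1)
(22 - 12*(K(3) + 7))*90 = (22 - 12*(1 + 7))*90 = (22 - 12*8)*90 = (22 - 96)*90 = -74*90 = -6660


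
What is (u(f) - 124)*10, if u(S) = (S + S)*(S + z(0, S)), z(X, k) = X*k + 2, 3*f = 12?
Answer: -760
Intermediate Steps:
f = 4 (f = (1/3)*12 = 4)
z(X, k) = 2 + X*k
u(S) = 2*S*(2 + S) (u(S) = (S + S)*(S + (2 + 0*S)) = (2*S)*(S + (2 + 0)) = (2*S)*(S + 2) = (2*S)*(2 + S) = 2*S*(2 + S))
(u(f) - 124)*10 = (2*4*(2 + 4) - 124)*10 = (2*4*6 - 124)*10 = (48 - 124)*10 = -76*10 = -760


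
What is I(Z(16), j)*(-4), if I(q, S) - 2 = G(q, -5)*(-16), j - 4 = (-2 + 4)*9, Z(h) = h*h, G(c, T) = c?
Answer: 16376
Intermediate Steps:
Z(h) = h²
j = 22 (j = 4 + (-2 + 4)*9 = 4 + 2*9 = 4 + 18 = 22)
I(q, S) = 2 - 16*q (I(q, S) = 2 + q*(-16) = 2 - 16*q)
I(Z(16), j)*(-4) = (2 - 16*16²)*(-4) = (2 - 16*256)*(-4) = (2 - 4096)*(-4) = -4094*(-4) = 16376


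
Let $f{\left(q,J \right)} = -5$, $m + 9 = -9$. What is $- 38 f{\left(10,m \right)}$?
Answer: $190$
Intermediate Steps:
$m = -18$ ($m = -9 - 9 = -18$)
$- 38 f{\left(10,m \right)} = - 38 \left(-5\right) = \left(-1\right) \left(-190\right) = 190$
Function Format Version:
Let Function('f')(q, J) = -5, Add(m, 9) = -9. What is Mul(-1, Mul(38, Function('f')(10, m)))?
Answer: 190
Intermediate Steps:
m = -18 (m = Add(-9, -9) = -18)
Mul(-1, Mul(38, Function('f')(10, m))) = Mul(-1, Mul(38, -5)) = Mul(-1, -190) = 190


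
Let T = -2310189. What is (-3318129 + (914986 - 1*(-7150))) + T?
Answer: -4706182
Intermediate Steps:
(-3318129 + (914986 - 1*(-7150))) + T = (-3318129 + (914986 - 1*(-7150))) - 2310189 = (-3318129 + (914986 + 7150)) - 2310189 = (-3318129 + 922136) - 2310189 = -2395993 - 2310189 = -4706182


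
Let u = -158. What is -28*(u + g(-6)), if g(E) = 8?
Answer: 4200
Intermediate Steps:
-28*(u + g(-6)) = -28*(-158 + 8) = -28*(-150) = 4200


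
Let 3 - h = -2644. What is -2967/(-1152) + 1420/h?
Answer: 3163163/1016448 ≈ 3.1120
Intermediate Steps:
h = 2647 (h = 3 - 1*(-2644) = 3 + 2644 = 2647)
-2967/(-1152) + 1420/h = -2967/(-1152) + 1420/2647 = -2967*(-1/1152) + 1420*(1/2647) = 989/384 + 1420/2647 = 3163163/1016448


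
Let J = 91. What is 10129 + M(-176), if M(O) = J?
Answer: 10220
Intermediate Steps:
M(O) = 91
10129 + M(-176) = 10129 + 91 = 10220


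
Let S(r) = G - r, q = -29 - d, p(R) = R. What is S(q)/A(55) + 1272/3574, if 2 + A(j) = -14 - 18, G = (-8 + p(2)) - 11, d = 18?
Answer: -15993/30379 ≈ -0.52645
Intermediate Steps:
G = -17 (G = (-8 + 2) - 11 = -6 - 11 = -17)
q = -47 (q = -29 - 1*18 = -29 - 18 = -47)
S(r) = -17 - r
A(j) = -34 (A(j) = -2 + (-14 - 18) = -2 - 32 = -34)
S(q)/A(55) + 1272/3574 = (-17 - 1*(-47))/(-34) + 1272/3574 = (-17 + 47)*(-1/34) + 1272*(1/3574) = 30*(-1/34) + 636/1787 = -15/17 + 636/1787 = -15993/30379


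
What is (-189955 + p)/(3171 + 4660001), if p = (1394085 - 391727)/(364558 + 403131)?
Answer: -145825361637/3579865849508 ≈ -0.040735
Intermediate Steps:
p = 1002358/767689 ≈ 1.3057
(-189955 + p)/(3171 + 4660001) = (-189955 + 1002358/767689)/(3171 + 4660001) = -145825361637/767689/4663172 = -145825361637/767689*1/4663172 = -145825361637/3579865849508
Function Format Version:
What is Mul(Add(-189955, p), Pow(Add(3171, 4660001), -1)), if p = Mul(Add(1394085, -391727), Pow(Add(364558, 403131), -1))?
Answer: Rational(-145825361637, 3579865849508) ≈ -0.040735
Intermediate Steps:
p = Rational(1002358, 767689) (p = Mul(1002358, Pow(767689, -1)) = Mul(1002358, Rational(1, 767689)) = Rational(1002358, 767689) ≈ 1.3057)
Mul(Add(-189955, p), Pow(Add(3171, 4660001), -1)) = Mul(Add(-189955, Rational(1002358, 767689)), Pow(Add(3171, 4660001), -1)) = Mul(Rational(-145825361637, 767689), Pow(4663172, -1)) = Mul(Rational(-145825361637, 767689), Rational(1, 4663172)) = Rational(-145825361637, 3579865849508)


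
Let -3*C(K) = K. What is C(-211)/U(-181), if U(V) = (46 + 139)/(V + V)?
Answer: -76382/555 ≈ -137.63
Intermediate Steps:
C(K) = -K/3
U(V) = 185/(2*V) (U(V) = 185/((2*V)) = 185*(1/(2*V)) = 185/(2*V))
C(-211)/U(-181) = (-⅓*(-211))/(((185/2)/(-181))) = 211/(3*(((185/2)*(-1/181)))) = 211/(3*(-185/362)) = (211/3)*(-362/185) = -76382/555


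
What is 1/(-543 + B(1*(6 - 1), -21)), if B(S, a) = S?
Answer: -1/538 ≈ -0.0018587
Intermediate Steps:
1/(-543 + B(1*(6 - 1), -21)) = 1/(-543 + 1*(6 - 1)) = 1/(-543 + 1*5) = 1/(-543 + 5) = 1/(-538) = -1/538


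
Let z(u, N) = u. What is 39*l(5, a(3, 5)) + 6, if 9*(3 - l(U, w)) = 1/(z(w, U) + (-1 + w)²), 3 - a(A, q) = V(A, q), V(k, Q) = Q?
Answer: 2570/21 ≈ 122.38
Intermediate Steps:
a(A, q) = 3 - q
l(U, w) = 3 - 1/(9*(w + (-1 + w)²))
39*l(5, a(3, 5)) + 6 = 39*((26/9 - 3*(3 - 1*5) + 3*(3 - 1*5)²)/(1 + (3 - 1*5)² - (3 - 1*5))) + 6 = 39*((26/9 - 3*(3 - 5) + 3*(3 - 5)²)/(1 + (3 - 5)² - (3 - 5))) + 6 = 39*((26/9 - 3*(-2) + 3*(-2)²)/(1 + (-2)² - 1*(-2))) + 6 = 39*((26/9 + 6 + 3*4)/(1 + 4 + 2)) + 6 = 39*((26/9 + 6 + 12)/7) + 6 = 39*((⅐)*(188/9)) + 6 = 39*(188/63) + 6 = 2444/21 + 6 = 2570/21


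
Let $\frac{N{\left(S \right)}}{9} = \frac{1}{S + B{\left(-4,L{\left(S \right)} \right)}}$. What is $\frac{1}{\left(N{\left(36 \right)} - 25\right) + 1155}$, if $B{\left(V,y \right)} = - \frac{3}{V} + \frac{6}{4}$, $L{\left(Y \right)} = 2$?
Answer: $\frac{17}{19214} \approx 0.00088477$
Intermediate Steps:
$B{\left(V,y \right)} = \frac{3}{2} - \frac{3}{V}$ ($B{\left(V,y \right)} = - \frac{3}{V} + 6 \cdot \frac{1}{4} = - \frac{3}{V} + \frac{3}{2} = \frac{3}{2} - \frac{3}{V}$)
$N{\left(S \right)} = \frac{9}{\frac{9}{4} + S}$ ($N{\left(S \right)} = \frac{9}{S + \left(\frac{3}{2} - \frac{3}{-4}\right)} = \frac{9}{S + \left(\frac{3}{2} - - \frac{3}{4}\right)} = \frac{9}{S + \left(\frac{3}{2} + \frac{3}{4}\right)} = \frac{9}{S + \frac{9}{4}} = \frac{9}{\frac{9}{4} + S}$)
$\frac{1}{\left(N{\left(36 \right)} - 25\right) + 1155} = \frac{1}{\left(\frac{36}{9 + 4 \cdot 36} - 25\right) + 1155} = \frac{1}{\left(\frac{36}{9 + 144} - 25\right) + 1155} = \frac{1}{\left(\frac{36}{153} - 25\right) + 1155} = \frac{1}{\left(36 \cdot \frac{1}{153} - 25\right) + 1155} = \frac{1}{\left(\frac{4}{17} - 25\right) + 1155} = \frac{1}{- \frac{421}{17} + 1155} = \frac{1}{\frac{19214}{17}} = \frac{17}{19214}$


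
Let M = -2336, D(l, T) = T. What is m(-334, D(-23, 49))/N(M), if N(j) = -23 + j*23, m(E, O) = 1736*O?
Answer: -85064/53751 ≈ -1.5826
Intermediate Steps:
N(j) = -23 + 23*j
m(-334, D(-23, 49))/N(M) = (1736*49)/(-23 + 23*(-2336)) = 85064/(-23 - 53728) = 85064/(-53751) = 85064*(-1/53751) = -85064/53751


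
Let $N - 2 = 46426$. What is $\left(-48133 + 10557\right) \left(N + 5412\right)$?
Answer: $-1947939840$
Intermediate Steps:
$N = 46428$ ($N = 2 + 46426 = 46428$)
$\left(-48133 + 10557\right) \left(N + 5412\right) = \left(-48133 + 10557\right) \left(46428 + 5412\right) = \left(-37576\right) 51840 = -1947939840$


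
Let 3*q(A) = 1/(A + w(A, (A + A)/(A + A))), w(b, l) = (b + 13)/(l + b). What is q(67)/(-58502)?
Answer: -17/203411454 ≈ -8.3574e-8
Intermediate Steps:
w(b, l) = (13 + b)/(b + l)
q(A) = 1/(3*(A + (13 + A)/(1 + A))) (q(A) = 1/(3*(A + (13 + A)/(A + (A + A)/(A + A)))) = 1/(3*(A + (13 + A)/(A + (2*A)/((2*A))))) = 1/(3*(A + (13 + A)/(A + (2*A)*(1/(2*A))))) = 1/(3*(A + (13 + A)/(A + 1))) = 1/(3*(A + (13 + A)/(1 + A))))
q(67)/(-58502) = ((1 + 67)/(3*(13 + 67² + 2*67)))/(-58502) = ((⅓)*68/(13 + 4489 + 134))*(-1/58502) = ((⅓)*68/4636)*(-1/58502) = ((⅓)*(1/4636)*68)*(-1/58502) = (17/3477)*(-1/58502) = -17/203411454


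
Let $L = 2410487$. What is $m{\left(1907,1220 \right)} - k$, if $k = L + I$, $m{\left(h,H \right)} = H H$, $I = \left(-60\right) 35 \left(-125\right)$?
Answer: $-1184587$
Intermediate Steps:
$I = 262500$ ($I = \left(-2100\right) \left(-125\right) = 262500$)
$m{\left(h,H \right)} = H^{2}$
$k = 2672987$ ($k = 2410487 + 262500 = 2672987$)
$m{\left(1907,1220 \right)} - k = 1220^{2} - 2672987 = 1488400 - 2672987 = -1184587$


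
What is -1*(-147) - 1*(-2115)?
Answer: 2262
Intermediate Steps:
-1*(-147) - 1*(-2115) = 147 + 2115 = 2262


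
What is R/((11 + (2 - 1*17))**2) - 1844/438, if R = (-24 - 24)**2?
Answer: 30614/219 ≈ 139.79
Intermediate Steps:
R = 2304 (R = (-48)**2 = 2304)
R/((11 + (2 - 1*17))**2) - 1844/438 = 2304/((11 + (2 - 1*17))**2) - 1844/438 = 2304/((11 + (2 - 17))**2) - 1844*1/438 = 2304/((11 - 15)**2) - 922/219 = 2304/((-4)**2) - 922/219 = 2304/16 - 922/219 = 2304*(1/16) - 922/219 = 144 - 922/219 = 30614/219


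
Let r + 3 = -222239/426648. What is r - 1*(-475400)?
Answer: 202826957017/426648 ≈ 4.7540e+5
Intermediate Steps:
r = -1502183/426648 (r = -3 - 222239/426648 = -1502183/426648 ≈ -3.5209)
r - 1*(-475400) = -1502183/426648 - 1*(-475400) = -1502183/426648 + 475400 = 202826957017/426648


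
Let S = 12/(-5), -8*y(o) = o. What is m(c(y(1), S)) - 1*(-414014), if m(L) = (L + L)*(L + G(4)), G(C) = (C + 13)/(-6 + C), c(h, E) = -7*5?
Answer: 417059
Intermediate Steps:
y(o) = -o/8
S = -12/5 (S = 12*(-⅕) = -12/5 ≈ -2.4000)
c(h, E) = -35
G(C) = (13 + C)/(-6 + C)
m(L) = 2*L*(-17/2 + L) (m(L) = (L + L)*(L + (13 + 4)/(-6 + 4)) = (2*L)*(L + 17/(-2)) = (2*L)*(L - ½*17) = (2*L)*(L - 17/2) = (2*L)*(-17/2 + L) = 2*L*(-17/2 + L))
m(c(y(1), S)) - 1*(-414014) = -35*(-17 + 2*(-35)) - 1*(-414014) = -35*(-17 - 70) + 414014 = -35*(-87) + 414014 = 3045 + 414014 = 417059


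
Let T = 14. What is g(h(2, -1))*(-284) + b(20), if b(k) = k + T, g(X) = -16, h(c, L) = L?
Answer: 4578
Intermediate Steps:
b(k) = 14 + k (b(k) = k + 14 = 14 + k)
g(h(2, -1))*(-284) + b(20) = -16*(-284) + (14 + 20) = 4544 + 34 = 4578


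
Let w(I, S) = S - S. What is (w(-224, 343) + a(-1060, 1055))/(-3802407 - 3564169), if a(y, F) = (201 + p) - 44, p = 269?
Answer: -213/3683288 ≈ -5.7829e-5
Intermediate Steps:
a(y, F) = 426 (a(y, F) = (201 + 269) - 44 = 470 - 44 = 426)
w(I, S) = 0
(w(-224, 343) + a(-1060, 1055))/(-3802407 - 3564169) = (0 + 426)/(-3802407 - 3564169) = 426/(-7366576) = 426*(-1/7366576) = -213/3683288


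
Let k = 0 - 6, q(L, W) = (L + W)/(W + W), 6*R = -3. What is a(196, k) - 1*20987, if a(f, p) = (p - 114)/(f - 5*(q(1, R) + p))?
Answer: -9591299/457 ≈ -20988.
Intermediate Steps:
R = -1/2 (R = (1/6)*(-3) = -1/2 ≈ -0.50000)
q(L, W) = (L + W)/(2*W) (q(L, W) = (L + W)/((2*W)) = (L + W)*(1/(2*W)) = (L + W)/(2*W))
k = -6
a(f, p) = (-114 + p)/(5/2 + f - 5*p) (a(f, p) = (p - 114)/(f - 5*((1 - 1/2)/(2*(-1/2)) + p)) = (-114 + p)/(f - 5*((1/2)*(-2)*(1/2) + p)) = (-114 + p)/(f - 5*(-1/2 + p)) = (-114 + p)/(f + (5/2 - 5*p)) = (-114 + p)/(5/2 + f - 5*p))
a(196, k) - 1*20987 = 2*(114 - 1*(-6))/(-5 - 2*196 + 10*(-6)) - 1*20987 = 2*(114 + 6)/(-5 - 392 - 60) - 20987 = 2*120/(-457) - 20987 = 2*(-1/457)*120 - 20987 = -240/457 - 20987 = -9591299/457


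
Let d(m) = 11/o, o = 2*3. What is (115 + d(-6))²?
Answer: 491401/36 ≈ 13650.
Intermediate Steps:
o = 6
d(m) = 11/6
(115 + d(-6))² = (115 + 11/6)² = (701/6)² = 491401/36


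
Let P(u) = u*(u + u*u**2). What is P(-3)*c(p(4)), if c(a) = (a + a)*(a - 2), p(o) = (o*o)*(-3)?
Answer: 432000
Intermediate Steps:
p(o) = -3*o**2 (p(o) = o**2*(-3) = -3*o**2)
c(a) = 2*a*(-2 + a) (c(a) = (2*a)*(-2 + a) = 2*a*(-2 + a))
P(u) = u*(u + u**3)
P(-3)*c(p(4)) = ((-3)**2 + (-3)**4)*(2*(-3*4**2)*(-2 - 3*4**2)) = (9 + 81)*(2*(-3*16)*(-2 - 3*16)) = 90*(2*(-48)*(-2 - 48)) = 90*(2*(-48)*(-50)) = 90*4800 = 432000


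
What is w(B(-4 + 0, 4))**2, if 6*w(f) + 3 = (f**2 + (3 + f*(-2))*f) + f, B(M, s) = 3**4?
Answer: 1081600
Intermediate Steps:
B(M, s) = 81
w(f) = -1/2 + f/6 + f**2/6 + f*(3 - 2*f)/6 (w(f) = -1/2 + ((f**2 + (3 + f*(-2))*f) + f)/6 = -1/2 + ((f**2 + (3 - 2*f)*f) + f)/6 = -1/2 + ((f**2 + f*(3 - 2*f)) + f)/6 = -1/2 + (f + f**2 + f*(3 - 2*f))/6 = -1/2 + (f/6 + f**2/6 + f*(3 - 2*f)/6) = -1/2 + f/6 + f**2/6 + f*(3 - 2*f)/6)
w(B(-4 + 0, 4))**2 = (-1/2 - 1/6*81**2 + (2/3)*81)**2 = (-1/2 - 1/6*6561 + 54)**2 = (-1/2 - 2187/2 + 54)**2 = (-1040)**2 = 1081600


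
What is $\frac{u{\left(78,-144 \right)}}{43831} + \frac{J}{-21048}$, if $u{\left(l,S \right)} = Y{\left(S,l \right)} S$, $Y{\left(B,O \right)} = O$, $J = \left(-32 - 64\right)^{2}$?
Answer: $- \frac{26681568}{38439787} \approx -0.69411$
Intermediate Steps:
$J = 9216$ ($J = \left(-96\right)^{2} = 9216$)
$u{\left(l,S \right)} = S l$ ($u{\left(l,S \right)} = l S = S l$)
$\frac{u{\left(78,-144 \right)}}{43831} + \frac{J}{-21048} = \frac{\left(-144\right) 78}{43831} + \frac{9216}{-21048} = \left(-11232\right) \frac{1}{43831} + 9216 \left(- \frac{1}{21048}\right) = - \frac{11232}{43831} - \frac{384}{877} = - \frac{26681568}{38439787}$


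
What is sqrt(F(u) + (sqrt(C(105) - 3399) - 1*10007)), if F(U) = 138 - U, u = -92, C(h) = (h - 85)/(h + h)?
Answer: sqrt(-4311657 + 21*I*sqrt(1498917))/21 ≈ 0.29481 + 98.879*I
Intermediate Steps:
C(h) = (-85 + h)/(2*h) (C(h) = (-85 + h)/((2*h)) = (-85 + h)*(1/(2*h)) = (-85 + h)/(2*h))
sqrt(F(u) + (sqrt(C(105) - 3399) - 1*10007)) = sqrt((138 - 1*(-92)) + (sqrt((1/2)*(-85 + 105)/105 - 3399) - 1*10007)) = sqrt((138 + 92) + (sqrt((1/2)*(1/105)*20 - 3399) - 10007)) = sqrt(230 + (sqrt(2/21 - 3399) - 10007)) = sqrt(230 + (sqrt(-71377/21) - 10007)) = sqrt(230 + (I*sqrt(1498917)/21 - 10007)) = sqrt(230 + (-10007 + I*sqrt(1498917)/21)) = sqrt(-9777 + I*sqrt(1498917)/21)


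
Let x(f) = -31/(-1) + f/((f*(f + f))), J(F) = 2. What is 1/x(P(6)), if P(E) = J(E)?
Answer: 4/125 ≈ 0.032000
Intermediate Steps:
P(E) = 2
x(f) = 31 + 1/(2*f) (x(f) = -31*(-1) + f/((f*(2*f))) = 31 + f/((2*f²)) = 31 + f*(1/(2*f²)) = 31 + 1/(2*f))
1/x(P(6)) = 1/(31 + (½)/2) = 1/(31 + (½)*(½)) = 1/(31 + ¼) = 1/(125/4) = 4/125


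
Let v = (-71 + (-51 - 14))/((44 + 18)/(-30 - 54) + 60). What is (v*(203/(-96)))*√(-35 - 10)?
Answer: 72471*I*√5/4978 ≈ 32.553*I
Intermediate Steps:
v = -5712/2489 (v = (-71 - 65)/(62/(-84) + 60) = -136/(62*(-1/84) + 60) = -136/(-31/42 + 60) = -136/2489/42 = -136*42/2489 = -5712/2489 ≈ -2.2949)
(v*(203/(-96)))*√(-35 - 10) = (-1159536/(2489*(-96)))*√(-35 - 10) = (-1159536*(-1)/(2489*96))*√(-45) = (-5712/2489*(-203/96))*(3*I*√5) = 24157*(3*I*√5)/4978 = 72471*I*√5/4978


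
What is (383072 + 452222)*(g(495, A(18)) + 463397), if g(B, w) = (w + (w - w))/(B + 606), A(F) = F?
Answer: 142055698286270/367 ≈ 3.8707e+11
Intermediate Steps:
g(B, w) = w/(606 + B) (g(B, w) = (w + 0)/(606 + B) = w/(606 + B))
(383072 + 452222)*(g(495, A(18)) + 463397) = (383072 + 452222)*(18/(606 + 495) + 463397) = 835294*(18/1101 + 463397) = 835294*(18*(1/1101) + 463397) = 835294*(6/367 + 463397) = 835294*(170066705/367) = 142055698286270/367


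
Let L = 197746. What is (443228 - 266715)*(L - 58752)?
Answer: 24534247922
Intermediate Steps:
(443228 - 266715)*(L - 58752) = (443228 - 266715)*(197746 - 58752) = 176513*138994 = 24534247922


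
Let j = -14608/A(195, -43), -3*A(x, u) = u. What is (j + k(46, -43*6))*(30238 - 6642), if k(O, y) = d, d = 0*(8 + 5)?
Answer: -1034071104/43 ≈ -2.4048e+7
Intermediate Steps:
A(x, u) = -u/3
j = -43824/43 (j = -14608/((-⅓*(-43))) = -14608/43/3 = -14608*3/43 = -43824/43 ≈ -1019.2)
d = 0 (d = 0*13 = 0)
k(O, y) = 0
(j + k(46, -43*6))*(30238 - 6642) = (-43824/43 + 0)*(30238 - 6642) = -43824/43*23596 = -1034071104/43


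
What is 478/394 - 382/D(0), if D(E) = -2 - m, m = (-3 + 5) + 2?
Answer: 38344/591 ≈ 64.880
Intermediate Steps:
m = 4 (m = 2 + 2 = 4)
D(E) = -6 (D(E) = -2 - 1*4 = -2 - 4 = -6)
478/394 - 382/D(0) = 478/394 - 382/(-6) = 478*(1/394) - 382*(-⅙) = 239/197 + 191/3 = 38344/591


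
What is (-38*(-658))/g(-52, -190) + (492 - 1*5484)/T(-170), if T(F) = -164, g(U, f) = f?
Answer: -20738/205 ≈ -101.16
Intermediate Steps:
(-38*(-658))/g(-52, -190) + (492 - 1*5484)/T(-170) = -38*(-658)/(-190) + (492 - 1*5484)/(-164) = 25004*(-1/190) + (492 - 5484)*(-1/164) = -658/5 - 4992*(-1/164) = -658/5 + 1248/41 = -20738/205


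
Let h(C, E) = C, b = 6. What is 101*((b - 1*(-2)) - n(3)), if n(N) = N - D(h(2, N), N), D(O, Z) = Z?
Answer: 808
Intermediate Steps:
n(N) = 0 (n(N) = N - N = 0)
101*((b - 1*(-2)) - n(3)) = 101*((6 - 1*(-2)) - 1*0) = 101*((6 + 2) + 0) = 101*(8 + 0) = 101*8 = 808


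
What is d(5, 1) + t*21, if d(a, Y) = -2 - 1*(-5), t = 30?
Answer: 633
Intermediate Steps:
d(a, Y) = 3 (d(a, Y) = -2 + 5 = 3)
d(5, 1) + t*21 = 3 + 30*21 = 3 + 630 = 633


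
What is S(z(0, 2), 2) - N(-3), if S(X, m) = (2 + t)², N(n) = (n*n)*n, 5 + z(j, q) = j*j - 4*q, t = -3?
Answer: 28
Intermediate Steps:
z(j, q) = -5 + j² - 4*q (z(j, q) = -5 + (j*j - 4*q) = -5 + (j² - 4*q) = -5 + j² - 4*q)
N(n) = n³ (N(n) = n²*n = n³)
S(X, m) = 1 (S(X, m) = (2 - 3)² = (-1)² = 1)
S(z(0, 2), 2) - N(-3) = 1 - 1*(-3)³ = 1 - 1*(-27) = 1 + 27 = 28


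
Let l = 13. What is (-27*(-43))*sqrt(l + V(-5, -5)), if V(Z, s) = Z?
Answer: 2322*sqrt(2) ≈ 3283.8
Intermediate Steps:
(-27*(-43))*sqrt(l + V(-5, -5)) = (-27*(-43))*sqrt(13 - 5) = 1161*sqrt(8) = 1161*(2*sqrt(2)) = 2322*sqrt(2)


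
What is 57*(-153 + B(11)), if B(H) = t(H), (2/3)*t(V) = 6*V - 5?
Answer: -7011/2 ≈ -3505.5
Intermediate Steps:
t(V) = -15/2 + 9*V (t(V) = 3*(6*V - 5)/2 = 3*(-5 + 6*V)/2 = -15/2 + 9*V)
B(H) = -15/2 + 9*H
57*(-153 + B(11)) = 57*(-153 + (-15/2 + 9*11)) = 57*(-153 + (-15/2 + 99)) = 57*(-153 + 183/2) = 57*(-123/2) = -7011/2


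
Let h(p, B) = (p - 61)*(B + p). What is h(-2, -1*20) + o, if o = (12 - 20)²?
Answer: 1450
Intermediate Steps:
o = 64 (o = (-8)² = 64)
h(p, B) = (-61 + p)*(B + p)
h(-2, -1*20) + o = ((-2)² - (-61)*20 - 61*(-2) - 1*20*(-2)) + 64 = (4 - 61*(-20) + 122 - 20*(-2)) + 64 = (4 + 1220 + 122 + 40) + 64 = 1386 + 64 = 1450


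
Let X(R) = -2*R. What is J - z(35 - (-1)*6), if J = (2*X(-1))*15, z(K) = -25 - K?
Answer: 126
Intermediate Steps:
J = 60 (J = (2*(-2*(-1)))*15 = (2*2)*15 = 4*15 = 60)
J - z(35 - (-1)*6) = 60 - (-25 - (35 - (-1)*6)) = 60 - (-25 - (35 - 1*(-6))) = 60 - (-25 - (35 + 6)) = 60 - (-25 - 1*41) = 60 - (-25 - 41) = 60 - 1*(-66) = 60 + 66 = 126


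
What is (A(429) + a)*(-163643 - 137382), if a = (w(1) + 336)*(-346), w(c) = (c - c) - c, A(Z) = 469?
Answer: 34750627025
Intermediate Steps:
w(c) = -c (w(c) = 0 - c = -c)
a = -115910 (a = (-1*1 + 336)*(-346) = (-1 + 336)*(-346) = 335*(-346) = -115910)
(A(429) + a)*(-163643 - 137382) = (469 - 115910)*(-163643 - 137382) = -115441*(-301025) = 34750627025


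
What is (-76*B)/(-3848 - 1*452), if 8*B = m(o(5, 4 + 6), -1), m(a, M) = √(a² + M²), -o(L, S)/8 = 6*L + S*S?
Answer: 19*√1081601/8600 ≈ 2.2977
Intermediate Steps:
o(L, S) = -48*L - 8*S² (o(L, S) = -8*(6*L + S*S) = -8*(6*L + S²) = -8*(S² + 6*L) = -48*L - 8*S²)
m(a, M) = √(M² + a²)
B = √1081601/8 (B = √((-1)² + (-48*5 - 8*(4 + 6)²)²)/8 = √(1 + (-240 - 8*10²)²)/8 = √(1 + (-240 - 8*100)²)/8 = √(1 + (-240 - 800)²)/8 = √(1 + (-1040)²)/8 = √(1 + 1081600)/8 = √1081601/8 ≈ 130.00)
(-76*B)/(-3848 - 1*452) = (-19*√1081601/2)/(-3848 - 1*452) = (-19*√1081601/2)/(-3848 - 452) = -19*√1081601/2/(-4300) = -19*√1081601/2*(-1/4300) = 19*√1081601/8600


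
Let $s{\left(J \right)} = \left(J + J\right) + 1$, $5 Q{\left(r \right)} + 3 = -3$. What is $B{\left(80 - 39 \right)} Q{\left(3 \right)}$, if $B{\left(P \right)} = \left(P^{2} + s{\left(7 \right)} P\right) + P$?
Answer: $- \frac{14022}{5} \approx -2804.4$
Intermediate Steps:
$Q{\left(r \right)} = - \frac{6}{5}$ ($Q{\left(r \right)} = - \frac{3}{5} + \frac{1}{5} \left(-3\right) = - \frac{3}{5} - \frac{3}{5} = - \frac{6}{5}$)
$s{\left(J \right)} = 1 + 2 J$ ($s{\left(J \right)} = 2 J + 1 = 1 + 2 J$)
$B{\left(P \right)} = P^{2} + 16 P$ ($B{\left(P \right)} = \left(P^{2} + \left(1 + 2 \cdot 7\right) P\right) + P = \left(P^{2} + \left(1 + 14\right) P\right) + P = \left(P^{2} + 15 P\right) + P = P^{2} + 16 P$)
$B{\left(80 - 39 \right)} Q{\left(3 \right)} = \left(80 - 39\right) \left(16 + \left(80 - 39\right)\right) \left(- \frac{6}{5}\right) = 41 \left(16 + 41\right) \left(- \frac{6}{5}\right) = 41 \cdot 57 \left(- \frac{6}{5}\right) = 2337 \left(- \frac{6}{5}\right) = - \frac{14022}{5}$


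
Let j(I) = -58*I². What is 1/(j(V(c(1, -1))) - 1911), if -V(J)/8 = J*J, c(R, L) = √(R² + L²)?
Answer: -1/16759 ≈ -5.9669e-5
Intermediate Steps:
c(R, L) = √(L² + R²)
V(J) = -8*J² (V(J) = -8*J*J = -8*J²)
1/(j(V(c(1, -1))) - 1911) = 1/(-58*64*((-1)² + 1²)² - 1911) = 1/(-58*64*(1 + 1)² - 1911) = 1/(-58*(-8*(√2)²)² - 1911) = 1/(-58*(-8*2)² - 1911) = 1/(-58*(-16)² - 1911) = 1/(-58*256 - 1911) = 1/(-14848 - 1911) = 1/(-16759) = -1/16759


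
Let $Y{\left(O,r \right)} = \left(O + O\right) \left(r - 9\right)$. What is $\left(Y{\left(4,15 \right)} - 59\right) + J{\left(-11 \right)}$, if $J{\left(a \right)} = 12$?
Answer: $1$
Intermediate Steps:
$Y{\left(O,r \right)} = 2 O \left(-9 + r\right)$
$\left(Y{\left(4,15 \right)} - 59\right) + J{\left(-11 \right)} = \left(2 \cdot 4 \left(-9 + 15\right) - 59\right) + 12 = \left(2 \cdot 4 \cdot 6 - 59\right) + 12 = \left(48 - 59\right) + 12 = -11 + 12 = 1$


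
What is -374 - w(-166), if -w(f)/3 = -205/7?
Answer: -3233/7 ≈ -461.86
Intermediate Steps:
w(f) = 615/7 (w(f) = -(-615)/7 = -3*(-205/7) = 615/7)
-374 - w(-166) = -374 - 1*615/7 = -374 - 615/7 = -3233/7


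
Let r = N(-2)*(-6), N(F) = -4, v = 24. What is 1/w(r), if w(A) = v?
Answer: 1/24 ≈ 0.041667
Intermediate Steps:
r = 24 (r = -4*(-6) = 24)
w(A) = 24
1/w(r) = 1/24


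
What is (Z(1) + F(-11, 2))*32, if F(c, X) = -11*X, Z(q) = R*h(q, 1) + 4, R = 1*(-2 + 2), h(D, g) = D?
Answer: -576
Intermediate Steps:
R = 0 (R = 1*0 = 0)
Z(q) = 4 (Z(q) = 0*q + 4 = 0 + 4 = 4)
(Z(1) + F(-11, 2))*32 = (4 - 11*2)*32 = (4 - 22)*32 = -18*32 = -576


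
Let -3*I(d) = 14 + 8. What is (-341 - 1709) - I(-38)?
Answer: -6128/3 ≈ -2042.7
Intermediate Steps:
I(d) = -22/3 (I(d) = -(14 + 8)/3 = -⅓*22 = -22/3)
(-341 - 1709) - I(-38) = (-341 - 1709) - 1*(-22/3) = -2050 + 22/3 = -6128/3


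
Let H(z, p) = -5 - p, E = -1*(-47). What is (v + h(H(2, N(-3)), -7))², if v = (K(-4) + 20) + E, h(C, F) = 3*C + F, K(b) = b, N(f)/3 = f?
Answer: 4624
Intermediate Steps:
E = 47
N(f) = 3*f
h(C, F) = F + 3*C
v = 63 (v = (-4 + 20) + 47 = 16 + 47 = 63)
(v + h(H(2, N(-3)), -7))² = (63 + (-7 + 3*(-5 - 3*(-3))))² = (63 + (-7 + 3*(-5 - 1*(-9))))² = (63 + (-7 + 3*(-5 + 9)))² = (63 + (-7 + 3*4))² = (63 + (-7 + 12))² = (63 + 5)² = 68² = 4624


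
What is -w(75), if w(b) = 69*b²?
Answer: -388125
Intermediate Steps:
-w(75) = -69*75² = -69*5625 = -1*388125 = -388125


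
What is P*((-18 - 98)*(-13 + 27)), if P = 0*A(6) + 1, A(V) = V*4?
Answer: -1624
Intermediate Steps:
A(V) = 4*V
P = 1 (P = 0*(4*6) + 1 = 0*24 + 1 = 0 + 1 = 1)
P*((-18 - 98)*(-13 + 27)) = 1*((-18 - 98)*(-13 + 27)) = 1*(-116*14) = 1*(-1624) = -1624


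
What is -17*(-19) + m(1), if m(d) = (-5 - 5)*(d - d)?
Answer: 323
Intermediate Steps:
m(d) = 0 (m(d) = -10*0 = 0)
-17*(-19) + m(1) = -17*(-19) + 0 = 323 + 0 = 323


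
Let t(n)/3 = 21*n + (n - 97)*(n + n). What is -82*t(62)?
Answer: 747348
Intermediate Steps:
t(n) = 63*n + 6*n*(-97 + n) (t(n) = 3*(21*n + (n - 97)*(n + n)) = 3*(21*n + (-97 + n)*(2*n)) = 3*(21*n + 2*n*(-97 + n)) = 63*n + 6*n*(-97 + n))
-82*t(62) = -246*62*(-173 + 2*62) = -246*62*(-173 + 124) = -246*62*(-49) = -82*(-9114) = 747348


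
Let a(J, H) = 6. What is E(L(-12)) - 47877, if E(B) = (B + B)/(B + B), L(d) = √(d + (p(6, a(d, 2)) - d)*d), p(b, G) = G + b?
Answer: -47876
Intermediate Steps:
L(d) = √(d + d*(12 - d)) (L(d) = √(d + ((6 + 6) - d)*d) = √(d + (12 - d)*d) = √(d + d*(12 - d)))
E(B) = 1 (E(B) = (2*B)/((2*B)) = (2*B)*(1/(2*B)) = 1)
E(L(-12)) - 47877 = 1 - 47877 = -47876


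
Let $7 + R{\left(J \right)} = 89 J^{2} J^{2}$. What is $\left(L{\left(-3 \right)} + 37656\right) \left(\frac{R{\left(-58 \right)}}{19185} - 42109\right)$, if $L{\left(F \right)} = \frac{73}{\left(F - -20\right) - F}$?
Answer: $\frac{37529154040399}{95925} \approx 3.9123 \cdot 10^{8}$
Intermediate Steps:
$L{\left(F \right)} = \frac{73}{20}$ ($L{\left(F \right)} = \frac{73}{\left(F + 20\right) - F} = \frac{73}{\left(20 + F\right) - F} = \frac{73}{20}$)
$R{\left(J \right)} = -7 + 89 J^{4}$ ($R{\left(J \right)} = -7 + 89 J^{2} J^{2} = -7 + 89 J^{4}$)
$\left(L{\left(-3 \right)} + 37656\right) \left(\frac{R{\left(-58 \right)}}{19185} - 42109\right) = \left(\frac{73}{20} + 37656\right) \left(\frac{-7 + 89 \left(-58\right)^{4}}{19185} - 42109\right) = \frac{753193 \left(\left(-7 + 89 \cdot 11316496\right) \frac{1}{19185} - 42109\right)}{20} = \frac{753193 \left(\left(-7 + 1007168144\right) \frac{1}{19185} - 42109\right)}{20} = \frac{753193 \left(1007168137 \cdot \frac{1}{19185} - 42109\right)}{20} = \frac{753193 \left(\frac{1007168137}{19185} - 42109\right)}{20} = \frac{753193}{20} \cdot \frac{199306972}{19185} = \frac{37529154040399}{95925}$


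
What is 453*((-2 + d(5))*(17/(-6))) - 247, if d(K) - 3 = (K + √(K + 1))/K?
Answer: -2814 - 2567*√6/10 ≈ -3442.8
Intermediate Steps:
d(K) = 3 + (K + √(1 + K))/K (d(K) = 3 + (K + √(K + 1))/K = 3 + (K + √(1 + K))/K)
453*((-2 + d(5))*(17/(-6))) - 247 = 453*((-2 + (4 + √(1 + 5)/5))*(17/(-6))) - 247 = 453*((-2 + (4 + √6/5))*(17*(-⅙))) - 247 = 453*((2 + √6/5)*(-17/6)) - 247 = 453*(-17/3 - 17*√6/30) - 247 = (-2567 - 2567*√6/10) - 247 = -2814 - 2567*√6/10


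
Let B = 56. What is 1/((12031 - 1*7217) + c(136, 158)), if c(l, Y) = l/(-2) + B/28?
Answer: 1/4748 ≈ 0.00021061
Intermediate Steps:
c(l, Y) = 2 - l/2 (c(l, Y) = l/(-2) + 56/28 = l*(-½) + 56*(1/28) = -l/2 + 2 = 2 - l/2)
1/((12031 - 1*7217) + c(136, 158)) = 1/((12031 - 1*7217) + (2 - ½*136)) = 1/((12031 - 7217) + (2 - 68)) = 1/(4814 - 66) = 1/4748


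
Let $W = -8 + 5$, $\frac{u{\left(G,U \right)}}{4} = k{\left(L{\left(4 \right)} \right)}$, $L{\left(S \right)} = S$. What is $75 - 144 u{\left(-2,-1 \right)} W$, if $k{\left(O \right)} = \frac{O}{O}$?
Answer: $1803$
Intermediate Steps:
$k{\left(O \right)} = 1$
$u{\left(G,U \right)} = 4$ ($u{\left(G,U \right)} = 4 \cdot 1 = 4$)
$W = -3$
$75 - 144 u{\left(-2,-1 \right)} W = 75 - 144 \cdot 4 \left(-3\right) = 75 - -1728 = 75 + 1728 = 1803$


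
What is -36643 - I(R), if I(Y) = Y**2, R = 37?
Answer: -38012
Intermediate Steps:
-36643 - I(R) = -36643 - 1*37**2 = -36643 - 1*1369 = -36643 - 1369 = -38012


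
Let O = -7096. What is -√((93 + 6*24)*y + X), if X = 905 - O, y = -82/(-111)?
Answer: -√11193055/37 ≈ -90.422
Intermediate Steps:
y = 82/111 (y = -82*(-1/111) = 82/111 ≈ 0.73874)
X = 8001 (X = 905 - 1*(-7096) = 905 + 7096 = 8001)
-√((93 + 6*24)*y + X) = -√((93 + 6*24)*(82/111) + 8001) = -√((93 + 144)*(82/111) + 8001) = -√(237*(82/111) + 8001) = -√(6478/37 + 8001) = -√(302515/37) = -√11193055/37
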